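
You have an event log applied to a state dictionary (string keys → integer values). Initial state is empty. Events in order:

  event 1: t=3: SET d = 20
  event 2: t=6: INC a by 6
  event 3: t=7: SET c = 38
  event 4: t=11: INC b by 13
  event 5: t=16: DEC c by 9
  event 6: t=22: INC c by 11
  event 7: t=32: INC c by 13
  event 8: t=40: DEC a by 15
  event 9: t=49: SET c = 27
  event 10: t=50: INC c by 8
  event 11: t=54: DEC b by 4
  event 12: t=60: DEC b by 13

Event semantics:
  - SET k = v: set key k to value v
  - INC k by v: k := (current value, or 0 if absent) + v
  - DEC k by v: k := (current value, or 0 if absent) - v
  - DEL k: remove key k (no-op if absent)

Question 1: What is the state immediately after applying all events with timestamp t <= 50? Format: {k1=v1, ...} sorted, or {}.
Apply events with t <= 50 (10 events):
  after event 1 (t=3: SET d = 20): {d=20}
  after event 2 (t=6: INC a by 6): {a=6, d=20}
  after event 3 (t=7: SET c = 38): {a=6, c=38, d=20}
  after event 4 (t=11: INC b by 13): {a=6, b=13, c=38, d=20}
  after event 5 (t=16: DEC c by 9): {a=6, b=13, c=29, d=20}
  after event 6 (t=22: INC c by 11): {a=6, b=13, c=40, d=20}
  after event 7 (t=32: INC c by 13): {a=6, b=13, c=53, d=20}
  after event 8 (t=40: DEC a by 15): {a=-9, b=13, c=53, d=20}
  after event 9 (t=49: SET c = 27): {a=-9, b=13, c=27, d=20}
  after event 10 (t=50: INC c by 8): {a=-9, b=13, c=35, d=20}

Answer: {a=-9, b=13, c=35, d=20}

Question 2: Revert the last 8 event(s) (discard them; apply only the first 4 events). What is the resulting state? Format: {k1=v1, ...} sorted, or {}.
Answer: {a=6, b=13, c=38, d=20}

Derivation:
Keep first 4 events (discard last 8):
  after event 1 (t=3: SET d = 20): {d=20}
  after event 2 (t=6: INC a by 6): {a=6, d=20}
  after event 3 (t=7: SET c = 38): {a=6, c=38, d=20}
  after event 4 (t=11: INC b by 13): {a=6, b=13, c=38, d=20}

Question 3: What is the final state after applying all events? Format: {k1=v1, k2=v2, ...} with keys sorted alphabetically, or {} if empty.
  after event 1 (t=3: SET d = 20): {d=20}
  after event 2 (t=6: INC a by 6): {a=6, d=20}
  after event 3 (t=7: SET c = 38): {a=6, c=38, d=20}
  after event 4 (t=11: INC b by 13): {a=6, b=13, c=38, d=20}
  after event 5 (t=16: DEC c by 9): {a=6, b=13, c=29, d=20}
  after event 6 (t=22: INC c by 11): {a=6, b=13, c=40, d=20}
  after event 7 (t=32: INC c by 13): {a=6, b=13, c=53, d=20}
  after event 8 (t=40: DEC a by 15): {a=-9, b=13, c=53, d=20}
  after event 9 (t=49: SET c = 27): {a=-9, b=13, c=27, d=20}
  after event 10 (t=50: INC c by 8): {a=-9, b=13, c=35, d=20}
  after event 11 (t=54: DEC b by 4): {a=-9, b=9, c=35, d=20}
  after event 12 (t=60: DEC b by 13): {a=-9, b=-4, c=35, d=20}

Answer: {a=-9, b=-4, c=35, d=20}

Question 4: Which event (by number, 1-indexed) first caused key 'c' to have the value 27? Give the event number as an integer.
Looking for first event where c becomes 27:
  event 3: c = 38
  event 4: c = 38
  event 5: c = 29
  event 6: c = 40
  event 7: c = 53
  event 8: c = 53
  event 9: c 53 -> 27  <-- first match

Answer: 9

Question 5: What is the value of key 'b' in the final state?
Answer: -4

Derivation:
Track key 'b' through all 12 events:
  event 1 (t=3: SET d = 20): b unchanged
  event 2 (t=6: INC a by 6): b unchanged
  event 3 (t=7: SET c = 38): b unchanged
  event 4 (t=11: INC b by 13): b (absent) -> 13
  event 5 (t=16: DEC c by 9): b unchanged
  event 6 (t=22: INC c by 11): b unchanged
  event 7 (t=32: INC c by 13): b unchanged
  event 8 (t=40: DEC a by 15): b unchanged
  event 9 (t=49: SET c = 27): b unchanged
  event 10 (t=50: INC c by 8): b unchanged
  event 11 (t=54: DEC b by 4): b 13 -> 9
  event 12 (t=60: DEC b by 13): b 9 -> -4
Final: b = -4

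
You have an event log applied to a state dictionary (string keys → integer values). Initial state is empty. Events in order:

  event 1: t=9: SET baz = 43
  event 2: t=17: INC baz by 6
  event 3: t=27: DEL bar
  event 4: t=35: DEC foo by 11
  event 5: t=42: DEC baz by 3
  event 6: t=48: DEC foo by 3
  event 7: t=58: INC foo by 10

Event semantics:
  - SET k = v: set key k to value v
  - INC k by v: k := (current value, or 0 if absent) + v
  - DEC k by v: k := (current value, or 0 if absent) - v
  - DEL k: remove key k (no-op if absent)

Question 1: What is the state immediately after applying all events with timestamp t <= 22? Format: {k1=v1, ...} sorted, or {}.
Answer: {baz=49}

Derivation:
Apply events with t <= 22 (2 events):
  after event 1 (t=9: SET baz = 43): {baz=43}
  after event 2 (t=17: INC baz by 6): {baz=49}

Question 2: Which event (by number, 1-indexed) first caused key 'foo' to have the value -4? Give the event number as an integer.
Answer: 7

Derivation:
Looking for first event where foo becomes -4:
  event 4: foo = -11
  event 5: foo = -11
  event 6: foo = -14
  event 7: foo -14 -> -4  <-- first match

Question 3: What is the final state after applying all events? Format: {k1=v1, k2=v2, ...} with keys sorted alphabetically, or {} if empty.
  after event 1 (t=9: SET baz = 43): {baz=43}
  after event 2 (t=17: INC baz by 6): {baz=49}
  after event 3 (t=27: DEL bar): {baz=49}
  after event 4 (t=35: DEC foo by 11): {baz=49, foo=-11}
  after event 5 (t=42: DEC baz by 3): {baz=46, foo=-11}
  after event 6 (t=48: DEC foo by 3): {baz=46, foo=-14}
  after event 7 (t=58: INC foo by 10): {baz=46, foo=-4}

Answer: {baz=46, foo=-4}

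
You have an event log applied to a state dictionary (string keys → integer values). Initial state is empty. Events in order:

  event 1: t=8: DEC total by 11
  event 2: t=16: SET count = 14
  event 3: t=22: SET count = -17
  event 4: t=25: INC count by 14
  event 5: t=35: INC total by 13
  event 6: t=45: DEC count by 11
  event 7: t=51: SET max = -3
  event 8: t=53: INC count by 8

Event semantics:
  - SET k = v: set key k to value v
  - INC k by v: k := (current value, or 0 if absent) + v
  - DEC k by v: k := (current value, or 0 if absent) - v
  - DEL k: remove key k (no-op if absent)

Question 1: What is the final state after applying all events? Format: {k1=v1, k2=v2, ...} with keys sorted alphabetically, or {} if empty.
Answer: {count=-6, max=-3, total=2}

Derivation:
  after event 1 (t=8: DEC total by 11): {total=-11}
  after event 2 (t=16: SET count = 14): {count=14, total=-11}
  after event 3 (t=22: SET count = -17): {count=-17, total=-11}
  after event 4 (t=25: INC count by 14): {count=-3, total=-11}
  after event 5 (t=35: INC total by 13): {count=-3, total=2}
  after event 6 (t=45: DEC count by 11): {count=-14, total=2}
  after event 7 (t=51: SET max = -3): {count=-14, max=-3, total=2}
  after event 8 (t=53: INC count by 8): {count=-6, max=-3, total=2}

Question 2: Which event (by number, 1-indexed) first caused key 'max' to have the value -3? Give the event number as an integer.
Looking for first event where max becomes -3:
  event 7: max (absent) -> -3  <-- first match

Answer: 7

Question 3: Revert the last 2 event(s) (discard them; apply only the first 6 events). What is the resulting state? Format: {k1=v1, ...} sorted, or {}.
Keep first 6 events (discard last 2):
  after event 1 (t=8: DEC total by 11): {total=-11}
  after event 2 (t=16: SET count = 14): {count=14, total=-11}
  after event 3 (t=22: SET count = -17): {count=-17, total=-11}
  after event 4 (t=25: INC count by 14): {count=-3, total=-11}
  after event 5 (t=35: INC total by 13): {count=-3, total=2}
  after event 6 (t=45: DEC count by 11): {count=-14, total=2}

Answer: {count=-14, total=2}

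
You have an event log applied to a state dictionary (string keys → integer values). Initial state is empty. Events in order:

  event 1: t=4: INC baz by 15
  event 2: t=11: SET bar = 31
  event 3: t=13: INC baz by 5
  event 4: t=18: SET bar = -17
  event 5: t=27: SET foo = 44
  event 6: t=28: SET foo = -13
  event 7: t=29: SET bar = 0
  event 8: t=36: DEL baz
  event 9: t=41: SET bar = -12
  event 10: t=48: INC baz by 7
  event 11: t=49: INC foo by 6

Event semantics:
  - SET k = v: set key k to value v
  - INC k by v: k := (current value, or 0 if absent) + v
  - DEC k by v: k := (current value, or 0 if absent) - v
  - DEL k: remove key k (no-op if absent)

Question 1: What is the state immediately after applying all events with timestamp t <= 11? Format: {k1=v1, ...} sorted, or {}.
Answer: {bar=31, baz=15}

Derivation:
Apply events with t <= 11 (2 events):
  after event 1 (t=4: INC baz by 15): {baz=15}
  after event 2 (t=11: SET bar = 31): {bar=31, baz=15}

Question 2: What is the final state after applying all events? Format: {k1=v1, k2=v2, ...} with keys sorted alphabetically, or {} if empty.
  after event 1 (t=4: INC baz by 15): {baz=15}
  after event 2 (t=11: SET bar = 31): {bar=31, baz=15}
  after event 3 (t=13: INC baz by 5): {bar=31, baz=20}
  after event 4 (t=18: SET bar = -17): {bar=-17, baz=20}
  after event 5 (t=27: SET foo = 44): {bar=-17, baz=20, foo=44}
  after event 6 (t=28: SET foo = -13): {bar=-17, baz=20, foo=-13}
  after event 7 (t=29: SET bar = 0): {bar=0, baz=20, foo=-13}
  after event 8 (t=36: DEL baz): {bar=0, foo=-13}
  after event 9 (t=41: SET bar = -12): {bar=-12, foo=-13}
  after event 10 (t=48: INC baz by 7): {bar=-12, baz=7, foo=-13}
  after event 11 (t=49: INC foo by 6): {bar=-12, baz=7, foo=-7}

Answer: {bar=-12, baz=7, foo=-7}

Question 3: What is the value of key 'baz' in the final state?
Track key 'baz' through all 11 events:
  event 1 (t=4: INC baz by 15): baz (absent) -> 15
  event 2 (t=11: SET bar = 31): baz unchanged
  event 3 (t=13: INC baz by 5): baz 15 -> 20
  event 4 (t=18: SET bar = -17): baz unchanged
  event 5 (t=27: SET foo = 44): baz unchanged
  event 6 (t=28: SET foo = -13): baz unchanged
  event 7 (t=29: SET bar = 0): baz unchanged
  event 8 (t=36: DEL baz): baz 20 -> (absent)
  event 9 (t=41: SET bar = -12): baz unchanged
  event 10 (t=48: INC baz by 7): baz (absent) -> 7
  event 11 (t=49: INC foo by 6): baz unchanged
Final: baz = 7

Answer: 7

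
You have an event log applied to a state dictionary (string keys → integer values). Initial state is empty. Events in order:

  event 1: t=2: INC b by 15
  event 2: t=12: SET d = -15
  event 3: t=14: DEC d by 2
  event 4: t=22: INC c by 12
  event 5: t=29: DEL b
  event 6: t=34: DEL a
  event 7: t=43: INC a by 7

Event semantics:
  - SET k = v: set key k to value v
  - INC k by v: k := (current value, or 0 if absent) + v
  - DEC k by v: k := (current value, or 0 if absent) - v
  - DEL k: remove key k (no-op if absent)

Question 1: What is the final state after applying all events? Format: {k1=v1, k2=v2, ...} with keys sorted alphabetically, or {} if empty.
  after event 1 (t=2: INC b by 15): {b=15}
  after event 2 (t=12: SET d = -15): {b=15, d=-15}
  after event 3 (t=14: DEC d by 2): {b=15, d=-17}
  after event 4 (t=22: INC c by 12): {b=15, c=12, d=-17}
  after event 5 (t=29: DEL b): {c=12, d=-17}
  after event 6 (t=34: DEL a): {c=12, d=-17}
  after event 7 (t=43: INC a by 7): {a=7, c=12, d=-17}

Answer: {a=7, c=12, d=-17}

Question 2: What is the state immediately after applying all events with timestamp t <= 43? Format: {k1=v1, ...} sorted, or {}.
Answer: {a=7, c=12, d=-17}

Derivation:
Apply events with t <= 43 (7 events):
  after event 1 (t=2: INC b by 15): {b=15}
  after event 2 (t=12: SET d = -15): {b=15, d=-15}
  after event 3 (t=14: DEC d by 2): {b=15, d=-17}
  after event 4 (t=22: INC c by 12): {b=15, c=12, d=-17}
  after event 5 (t=29: DEL b): {c=12, d=-17}
  after event 6 (t=34: DEL a): {c=12, d=-17}
  after event 7 (t=43: INC a by 7): {a=7, c=12, d=-17}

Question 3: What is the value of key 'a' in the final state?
Track key 'a' through all 7 events:
  event 1 (t=2: INC b by 15): a unchanged
  event 2 (t=12: SET d = -15): a unchanged
  event 3 (t=14: DEC d by 2): a unchanged
  event 4 (t=22: INC c by 12): a unchanged
  event 5 (t=29: DEL b): a unchanged
  event 6 (t=34: DEL a): a (absent) -> (absent)
  event 7 (t=43: INC a by 7): a (absent) -> 7
Final: a = 7

Answer: 7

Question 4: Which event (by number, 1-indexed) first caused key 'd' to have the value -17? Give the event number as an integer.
Answer: 3

Derivation:
Looking for first event where d becomes -17:
  event 2: d = -15
  event 3: d -15 -> -17  <-- first match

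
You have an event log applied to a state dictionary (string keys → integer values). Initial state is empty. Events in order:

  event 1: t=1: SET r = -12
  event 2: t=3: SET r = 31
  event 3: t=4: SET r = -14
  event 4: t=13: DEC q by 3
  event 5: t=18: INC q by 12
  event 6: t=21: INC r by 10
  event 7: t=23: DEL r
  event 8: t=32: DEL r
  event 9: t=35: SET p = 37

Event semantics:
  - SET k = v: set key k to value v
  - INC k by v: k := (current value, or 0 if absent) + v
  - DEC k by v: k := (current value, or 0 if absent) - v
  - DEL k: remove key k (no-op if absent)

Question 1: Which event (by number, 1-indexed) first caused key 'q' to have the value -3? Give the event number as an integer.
Answer: 4

Derivation:
Looking for first event where q becomes -3:
  event 4: q (absent) -> -3  <-- first match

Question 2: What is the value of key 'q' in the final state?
Track key 'q' through all 9 events:
  event 1 (t=1: SET r = -12): q unchanged
  event 2 (t=3: SET r = 31): q unchanged
  event 3 (t=4: SET r = -14): q unchanged
  event 4 (t=13: DEC q by 3): q (absent) -> -3
  event 5 (t=18: INC q by 12): q -3 -> 9
  event 6 (t=21: INC r by 10): q unchanged
  event 7 (t=23: DEL r): q unchanged
  event 8 (t=32: DEL r): q unchanged
  event 9 (t=35: SET p = 37): q unchanged
Final: q = 9

Answer: 9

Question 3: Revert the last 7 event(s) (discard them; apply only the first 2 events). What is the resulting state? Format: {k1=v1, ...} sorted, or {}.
Keep first 2 events (discard last 7):
  after event 1 (t=1: SET r = -12): {r=-12}
  after event 2 (t=3: SET r = 31): {r=31}

Answer: {r=31}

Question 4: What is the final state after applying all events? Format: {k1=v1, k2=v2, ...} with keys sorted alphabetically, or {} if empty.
  after event 1 (t=1: SET r = -12): {r=-12}
  after event 2 (t=3: SET r = 31): {r=31}
  after event 3 (t=4: SET r = -14): {r=-14}
  after event 4 (t=13: DEC q by 3): {q=-3, r=-14}
  after event 5 (t=18: INC q by 12): {q=9, r=-14}
  after event 6 (t=21: INC r by 10): {q=9, r=-4}
  after event 7 (t=23: DEL r): {q=9}
  after event 8 (t=32: DEL r): {q=9}
  after event 9 (t=35: SET p = 37): {p=37, q=9}

Answer: {p=37, q=9}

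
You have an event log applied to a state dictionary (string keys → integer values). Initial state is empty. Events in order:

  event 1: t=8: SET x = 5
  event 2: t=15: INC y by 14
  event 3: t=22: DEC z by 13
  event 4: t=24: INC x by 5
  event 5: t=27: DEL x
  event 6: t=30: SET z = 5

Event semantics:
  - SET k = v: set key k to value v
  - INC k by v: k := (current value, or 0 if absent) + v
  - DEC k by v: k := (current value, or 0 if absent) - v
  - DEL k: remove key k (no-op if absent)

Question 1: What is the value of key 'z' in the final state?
Track key 'z' through all 6 events:
  event 1 (t=8: SET x = 5): z unchanged
  event 2 (t=15: INC y by 14): z unchanged
  event 3 (t=22: DEC z by 13): z (absent) -> -13
  event 4 (t=24: INC x by 5): z unchanged
  event 5 (t=27: DEL x): z unchanged
  event 6 (t=30: SET z = 5): z -13 -> 5
Final: z = 5

Answer: 5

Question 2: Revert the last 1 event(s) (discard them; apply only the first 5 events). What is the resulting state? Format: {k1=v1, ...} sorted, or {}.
Answer: {y=14, z=-13}

Derivation:
Keep first 5 events (discard last 1):
  after event 1 (t=8: SET x = 5): {x=5}
  after event 2 (t=15: INC y by 14): {x=5, y=14}
  after event 3 (t=22: DEC z by 13): {x=5, y=14, z=-13}
  after event 4 (t=24: INC x by 5): {x=10, y=14, z=-13}
  after event 5 (t=27: DEL x): {y=14, z=-13}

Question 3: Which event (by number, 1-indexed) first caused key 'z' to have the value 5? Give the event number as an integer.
Answer: 6

Derivation:
Looking for first event where z becomes 5:
  event 3: z = -13
  event 4: z = -13
  event 5: z = -13
  event 6: z -13 -> 5  <-- first match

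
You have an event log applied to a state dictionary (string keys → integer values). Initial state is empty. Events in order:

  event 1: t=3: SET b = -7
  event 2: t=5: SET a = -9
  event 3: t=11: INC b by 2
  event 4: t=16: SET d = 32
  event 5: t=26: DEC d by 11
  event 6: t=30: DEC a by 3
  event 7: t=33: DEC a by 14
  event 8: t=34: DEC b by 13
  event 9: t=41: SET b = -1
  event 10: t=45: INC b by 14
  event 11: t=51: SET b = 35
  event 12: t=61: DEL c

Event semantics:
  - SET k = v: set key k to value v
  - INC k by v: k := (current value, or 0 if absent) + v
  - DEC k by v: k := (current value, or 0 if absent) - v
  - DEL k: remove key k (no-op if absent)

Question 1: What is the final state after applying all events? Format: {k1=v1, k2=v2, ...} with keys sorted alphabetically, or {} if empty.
Answer: {a=-26, b=35, d=21}

Derivation:
  after event 1 (t=3: SET b = -7): {b=-7}
  after event 2 (t=5: SET a = -9): {a=-9, b=-7}
  after event 3 (t=11: INC b by 2): {a=-9, b=-5}
  after event 4 (t=16: SET d = 32): {a=-9, b=-5, d=32}
  after event 5 (t=26: DEC d by 11): {a=-9, b=-5, d=21}
  after event 6 (t=30: DEC a by 3): {a=-12, b=-5, d=21}
  after event 7 (t=33: DEC a by 14): {a=-26, b=-5, d=21}
  after event 8 (t=34: DEC b by 13): {a=-26, b=-18, d=21}
  after event 9 (t=41: SET b = -1): {a=-26, b=-1, d=21}
  after event 10 (t=45: INC b by 14): {a=-26, b=13, d=21}
  after event 11 (t=51: SET b = 35): {a=-26, b=35, d=21}
  after event 12 (t=61: DEL c): {a=-26, b=35, d=21}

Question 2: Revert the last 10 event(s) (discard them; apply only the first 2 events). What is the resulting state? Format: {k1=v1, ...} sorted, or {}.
Answer: {a=-9, b=-7}

Derivation:
Keep first 2 events (discard last 10):
  after event 1 (t=3: SET b = -7): {b=-7}
  after event 2 (t=5: SET a = -9): {a=-9, b=-7}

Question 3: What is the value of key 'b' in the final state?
Answer: 35

Derivation:
Track key 'b' through all 12 events:
  event 1 (t=3: SET b = -7): b (absent) -> -7
  event 2 (t=5: SET a = -9): b unchanged
  event 3 (t=11: INC b by 2): b -7 -> -5
  event 4 (t=16: SET d = 32): b unchanged
  event 5 (t=26: DEC d by 11): b unchanged
  event 6 (t=30: DEC a by 3): b unchanged
  event 7 (t=33: DEC a by 14): b unchanged
  event 8 (t=34: DEC b by 13): b -5 -> -18
  event 9 (t=41: SET b = -1): b -18 -> -1
  event 10 (t=45: INC b by 14): b -1 -> 13
  event 11 (t=51: SET b = 35): b 13 -> 35
  event 12 (t=61: DEL c): b unchanged
Final: b = 35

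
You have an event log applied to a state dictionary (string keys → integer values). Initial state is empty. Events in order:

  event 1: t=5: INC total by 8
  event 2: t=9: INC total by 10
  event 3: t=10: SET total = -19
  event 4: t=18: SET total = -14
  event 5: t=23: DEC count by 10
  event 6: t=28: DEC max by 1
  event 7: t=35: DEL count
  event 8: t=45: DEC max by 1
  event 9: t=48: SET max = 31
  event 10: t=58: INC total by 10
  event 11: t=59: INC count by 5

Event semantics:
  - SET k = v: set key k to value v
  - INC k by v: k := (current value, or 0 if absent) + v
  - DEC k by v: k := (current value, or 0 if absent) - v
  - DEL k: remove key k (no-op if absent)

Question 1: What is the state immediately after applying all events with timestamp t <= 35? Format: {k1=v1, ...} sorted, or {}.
Apply events with t <= 35 (7 events):
  after event 1 (t=5: INC total by 8): {total=8}
  after event 2 (t=9: INC total by 10): {total=18}
  after event 3 (t=10: SET total = -19): {total=-19}
  after event 4 (t=18: SET total = -14): {total=-14}
  after event 5 (t=23: DEC count by 10): {count=-10, total=-14}
  after event 6 (t=28: DEC max by 1): {count=-10, max=-1, total=-14}
  after event 7 (t=35: DEL count): {max=-1, total=-14}

Answer: {max=-1, total=-14}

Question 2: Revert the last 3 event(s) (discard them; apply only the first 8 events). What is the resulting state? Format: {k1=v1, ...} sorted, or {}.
Keep first 8 events (discard last 3):
  after event 1 (t=5: INC total by 8): {total=8}
  after event 2 (t=9: INC total by 10): {total=18}
  after event 3 (t=10: SET total = -19): {total=-19}
  after event 4 (t=18: SET total = -14): {total=-14}
  after event 5 (t=23: DEC count by 10): {count=-10, total=-14}
  after event 6 (t=28: DEC max by 1): {count=-10, max=-1, total=-14}
  after event 7 (t=35: DEL count): {max=-1, total=-14}
  after event 8 (t=45: DEC max by 1): {max=-2, total=-14}

Answer: {max=-2, total=-14}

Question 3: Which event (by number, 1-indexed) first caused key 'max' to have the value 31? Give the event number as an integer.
Looking for first event where max becomes 31:
  event 6: max = -1
  event 7: max = -1
  event 8: max = -2
  event 9: max -2 -> 31  <-- first match

Answer: 9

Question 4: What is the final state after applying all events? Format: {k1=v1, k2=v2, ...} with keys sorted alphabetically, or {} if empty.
  after event 1 (t=5: INC total by 8): {total=8}
  after event 2 (t=9: INC total by 10): {total=18}
  after event 3 (t=10: SET total = -19): {total=-19}
  after event 4 (t=18: SET total = -14): {total=-14}
  after event 5 (t=23: DEC count by 10): {count=-10, total=-14}
  after event 6 (t=28: DEC max by 1): {count=-10, max=-1, total=-14}
  after event 7 (t=35: DEL count): {max=-1, total=-14}
  after event 8 (t=45: DEC max by 1): {max=-2, total=-14}
  after event 9 (t=48: SET max = 31): {max=31, total=-14}
  after event 10 (t=58: INC total by 10): {max=31, total=-4}
  after event 11 (t=59: INC count by 5): {count=5, max=31, total=-4}

Answer: {count=5, max=31, total=-4}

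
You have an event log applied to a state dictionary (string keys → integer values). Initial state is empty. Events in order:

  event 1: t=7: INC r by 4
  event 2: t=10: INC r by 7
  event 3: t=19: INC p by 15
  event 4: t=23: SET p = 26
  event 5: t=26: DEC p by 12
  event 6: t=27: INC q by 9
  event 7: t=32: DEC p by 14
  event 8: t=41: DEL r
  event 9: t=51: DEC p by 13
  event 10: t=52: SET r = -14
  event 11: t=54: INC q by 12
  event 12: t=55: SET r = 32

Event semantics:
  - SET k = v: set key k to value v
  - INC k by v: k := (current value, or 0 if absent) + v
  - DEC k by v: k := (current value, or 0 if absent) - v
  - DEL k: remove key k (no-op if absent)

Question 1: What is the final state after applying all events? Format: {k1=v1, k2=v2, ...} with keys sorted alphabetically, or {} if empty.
  after event 1 (t=7: INC r by 4): {r=4}
  after event 2 (t=10: INC r by 7): {r=11}
  after event 3 (t=19: INC p by 15): {p=15, r=11}
  after event 4 (t=23: SET p = 26): {p=26, r=11}
  after event 5 (t=26: DEC p by 12): {p=14, r=11}
  after event 6 (t=27: INC q by 9): {p=14, q=9, r=11}
  after event 7 (t=32: DEC p by 14): {p=0, q=9, r=11}
  after event 8 (t=41: DEL r): {p=0, q=9}
  after event 9 (t=51: DEC p by 13): {p=-13, q=9}
  after event 10 (t=52: SET r = -14): {p=-13, q=9, r=-14}
  after event 11 (t=54: INC q by 12): {p=-13, q=21, r=-14}
  after event 12 (t=55: SET r = 32): {p=-13, q=21, r=32}

Answer: {p=-13, q=21, r=32}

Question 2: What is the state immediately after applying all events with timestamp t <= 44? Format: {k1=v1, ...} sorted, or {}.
Answer: {p=0, q=9}

Derivation:
Apply events with t <= 44 (8 events):
  after event 1 (t=7: INC r by 4): {r=4}
  after event 2 (t=10: INC r by 7): {r=11}
  after event 3 (t=19: INC p by 15): {p=15, r=11}
  after event 4 (t=23: SET p = 26): {p=26, r=11}
  after event 5 (t=26: DEC p by 12): {p=14, r=11}
  after event 6 (t=27: INC q by 9): {p=14, q=9, r=11}
  after event 7 (t=32: DEC p by 14): {p=0, q=9, r=11}
  after event 8 (t=41: DEL r): {p=0, q=9}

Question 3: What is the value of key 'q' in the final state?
Answer: 21

Derivation:
Track key 'q' through all 12 events:
  event 1 (t=7: INC r by 4): q unchanged
  event 2 (t=10: INC r by 7): q unchanged
  event 3 (t=19: INC p by 15): q unchanged
  event 4 (t=23: SET p = 26): q unchanged
  event 5 (t=26: DEC p by 12): q unchanged
  event 6 (t=27: INC q by 9): q (absent) -> 9
  event 7 (t=32: DEC p by 14): q unchanged
  event 8 (t=41: DEL r): q unchanged
  event 9 (t=51: DEC p by 13): q unchanged
  event 10 (t=52: SET r = -14): q unchanged
  event 11 (t=54: INC q by 12): q 9 -> 21
  event 12 (t=55: SET r = 32): q unchanged
Final: q = 21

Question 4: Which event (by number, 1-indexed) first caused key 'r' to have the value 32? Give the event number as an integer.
Looking for first event where r becomes 32:
  event 1: r = 4
  event 2: r = 11
  event 3: r = 11
  event 4: r = 11
  event 5: r = 11
  event 6: r = 11
  event 7: r = 11
  event 8: r = (absent)
  event 10: r = -14
  event 11: r = -14
  event 12: r -14 -> 32  <-- first match

Answer: 12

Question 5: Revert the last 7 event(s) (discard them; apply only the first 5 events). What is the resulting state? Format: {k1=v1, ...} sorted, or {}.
Answer: {p=14, r=11}

Derivation:
Keep first 5 events (discard last 7):
  after event 1 (t=7: INC r by 4): {r=4}
  after event 2 (t=10: INC r by 7): {r=11}
  after event 3 (t=19: INC p by 15): {p=15, r=11}
  after event 4 (t=23: SET p = 26): {p=26, r=11}
  after event 5 (t=26: DEC p by 12): {p=14, r=11}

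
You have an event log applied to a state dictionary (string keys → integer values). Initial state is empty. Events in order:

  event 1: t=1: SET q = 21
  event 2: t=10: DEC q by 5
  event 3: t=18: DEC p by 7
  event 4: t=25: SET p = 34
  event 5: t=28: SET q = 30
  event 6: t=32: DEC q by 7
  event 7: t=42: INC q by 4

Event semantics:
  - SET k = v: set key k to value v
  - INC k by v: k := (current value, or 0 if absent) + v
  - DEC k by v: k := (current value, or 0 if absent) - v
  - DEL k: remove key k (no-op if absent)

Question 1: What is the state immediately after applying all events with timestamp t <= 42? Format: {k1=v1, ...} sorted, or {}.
Answer: {p=34, q=27}

Derivation:
Apply events with t <= 42 (7 events):
  after event 1 (t=1: SET q = 21): {q=21}
  after event 2 (t=10: DEC q by 5): {q=16}
  after event 3 (t=18: DEC p by 7): {p=-7, q=16}
  after event 4 (t=25: SET p = 34): {p=34, q=16}
  after event 5 (t=28: SET q = 30): {p=34, q=30}
  after event 6 (t=32: DEC q by 7): {p=34, q=23}
  after event 7 (t=42: INC q by 4): {p=34, q=27}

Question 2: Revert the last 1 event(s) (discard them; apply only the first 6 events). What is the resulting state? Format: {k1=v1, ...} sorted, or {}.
Answer: {p=34, q=23}

Derivation:
Keep first 6 events (discard last 1):
  after event 1 (t=1: SET q = 21): {q=21}
  after event 2 (t=10: DEC q by 5): {q=16}
  after event 3 (t=18: DEC p by 7): {p=-7, q=16}
  after event 4 (t=25: SET p = 34): {p=34, q=16}
  after event 5 (t=28: SET q = 30): {p=34, q=30}
  after event 6 (t=32: DEC q by 7): {p=34, q=23}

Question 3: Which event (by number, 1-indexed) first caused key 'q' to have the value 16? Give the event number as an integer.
Looking for first event where q becomes 16:
  event 1: q = 21
  event 2: q 21 -> 16  <-- first match

Answer: 2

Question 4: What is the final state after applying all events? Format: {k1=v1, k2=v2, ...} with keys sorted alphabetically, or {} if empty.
  after event 1 (t=1: SET q = 21): {q=21}
  after event 2 (t=10: DEC q by 5): {q=16}
  after event 3 (t=18: DEC p by 7): {p=-7, q=16}
  after event 4 (t=25: SET p = 34): {p=34, q=16}
  after event 5 (t=28: SET q = 30): {p=34, q=30}
  after event 6 (t=32: DEC q by 7): {p=34, q=23}
  after event 7 (t=42: INC q by 4): {p=34, q=27}

Answer: {p=34, q=27}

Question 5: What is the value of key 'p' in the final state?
Answer: 34

Derivation:
Track key 'p' through all 7 events:
  event 1 (t=1: SET q = 21): p unchanged
  event 2 (t=10: DEC q by 5): p unchanged
  event 3 (t=18: DEC p by 7): p (absent) -> -7
  event 4 (t=25: SET p = 34): p -7 -> 34
  event 5 (t=28: SET q = 30): p unchanged
  event 6 (t=32: DEC q by 7): p unchanged
  event 7 (t=42: INC q by 4): p unchanged
Final: p = 34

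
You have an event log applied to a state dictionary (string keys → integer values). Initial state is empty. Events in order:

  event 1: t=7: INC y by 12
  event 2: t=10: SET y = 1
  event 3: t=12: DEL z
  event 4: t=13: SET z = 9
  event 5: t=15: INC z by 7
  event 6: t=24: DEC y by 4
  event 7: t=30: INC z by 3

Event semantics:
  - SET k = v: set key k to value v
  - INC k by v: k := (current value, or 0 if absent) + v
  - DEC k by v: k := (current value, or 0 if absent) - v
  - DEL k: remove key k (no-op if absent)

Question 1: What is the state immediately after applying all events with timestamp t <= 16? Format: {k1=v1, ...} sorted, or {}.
Answer: {y=1, z=16}

Derivation:
Apply events with t <= 16 (5 events):
  after event 1 (t=7: INC y by 12): {y=12}
  after event 2 (t=10: SET y = 1): {y=1}
  after event 3 (t=12: DEL z): {y=1}
  after event 4 (t=13: SET z = 9): {y=1, z=9}
  after event 5 (t=15: INC z by 7): {y=1, z=16}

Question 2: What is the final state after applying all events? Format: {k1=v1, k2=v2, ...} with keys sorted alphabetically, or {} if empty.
Answer: {y=-3, z=19}

Derivation:
  after event 1 (t=7: INC y by 12): {y=12}
  after event 2 (t=10: SET y = 1): {y=1}
  after event 3 (t=12: DEL z): {y=1}
  after event 4 (t=13: SET z = 9): {y=1, z=9}
  after event 5 (t=15: INC z by 7): {y=1, z=16}
  after event 6 (t=24: DEC y by 4): {y=-3, z=16}
  after event 7 (t=30: INC z by 3): {y=-3, z=19}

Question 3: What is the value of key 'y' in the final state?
Track key 'y' through all 7 events:
  event 1 (t=7: INC y by 12): y (absent) -> 12
  event 2 (t=10: SET y = 1): y 12 -> 1
  event 3 (t=12: DEL z): y unchanged
  event 4 (t=13: SET z = 9): y unchanged
  event 5 (t=15: INC z by 7): y unchanged
  event 6 (t=24: DEC y by 4): y 1 -> -3
  event 7 (t=30: INC z by 3): y unchanged
Final: y = -3

Answer: -3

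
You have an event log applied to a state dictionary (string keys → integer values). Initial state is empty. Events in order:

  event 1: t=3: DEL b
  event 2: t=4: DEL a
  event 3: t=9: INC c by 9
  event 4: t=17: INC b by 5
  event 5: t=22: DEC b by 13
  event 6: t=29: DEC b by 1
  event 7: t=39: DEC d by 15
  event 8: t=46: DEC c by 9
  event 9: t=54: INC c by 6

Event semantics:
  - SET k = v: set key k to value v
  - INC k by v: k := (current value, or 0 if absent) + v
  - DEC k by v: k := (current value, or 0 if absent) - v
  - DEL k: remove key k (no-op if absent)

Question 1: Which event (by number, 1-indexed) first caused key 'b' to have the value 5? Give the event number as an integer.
Looking for first event where b becomes 5:
  event 4: b (absent) -> 5  <-- first match

Answer: 4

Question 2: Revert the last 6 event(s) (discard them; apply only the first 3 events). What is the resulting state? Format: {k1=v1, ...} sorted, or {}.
Keep first 3 events (discard last 6):
  after event 1 (t=3: DEL b): {}
  after event 2 (t=4: DEL a): {}
  after event 3 (t=9: INC c by 9): {c=9}

Answer: {c=9}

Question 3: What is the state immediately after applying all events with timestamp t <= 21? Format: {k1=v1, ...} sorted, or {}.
Apply events with t <= 21 (4 events):
  after event 1 (t=3: DEL b): {}
  after event 2 (t=4: DEL a): {}
  after event 3 (t=9: INC c by 9): {c=9}
  after event 4 (t=17: INC b by 5): {b=5, c=9}

Answer: {b=5, c=9}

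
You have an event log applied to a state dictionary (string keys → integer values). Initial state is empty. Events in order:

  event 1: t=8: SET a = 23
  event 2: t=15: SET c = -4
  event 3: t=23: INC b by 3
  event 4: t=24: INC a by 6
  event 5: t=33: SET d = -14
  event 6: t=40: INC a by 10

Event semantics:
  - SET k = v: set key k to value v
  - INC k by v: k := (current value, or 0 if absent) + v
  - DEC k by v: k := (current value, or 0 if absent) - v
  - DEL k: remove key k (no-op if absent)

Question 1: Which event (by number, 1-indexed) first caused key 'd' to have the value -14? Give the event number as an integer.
Looking for first event where d becomes -14:
  event 5: d (absent) -> -14  <-- first match

Answer: 5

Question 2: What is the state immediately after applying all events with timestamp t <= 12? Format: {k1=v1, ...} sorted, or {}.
Apply events with t <= 12 (1 events):
  after event 1 (t=8: SET a = 23): {a=23}

Answer: {a=23}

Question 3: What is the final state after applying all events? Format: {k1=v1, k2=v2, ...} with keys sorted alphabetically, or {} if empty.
Answer: {a=39, b=3, c=-4, d=-14}

Derivation:
  after event 1 (t=8: SET a = 23): {a=23}
  after event 2 (t=15: SET c = -4): {a=23, c=-4}
  after event 3 (t=23: INC b by 3): {a=23, b=3, c=-4}
  after event 4 (t=24: INC a by 6): {a=29, b=3, c=-4}
  after event 5 (t=33: SET d = -14): {a=29, b=3, c=-4, d=-14}
  after event 6 (t=40: INC a by 10): {a=39, b=3, c=-4, d=-14}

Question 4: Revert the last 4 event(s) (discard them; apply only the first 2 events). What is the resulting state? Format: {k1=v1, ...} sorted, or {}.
Keep first 2 events (discard last 4):
  after event 1 (t=8: SET a = 23): {a=23}
  after event 2 (t=15: SET c = -4): {a=23, c=-4}

Answer: {a=23, c=-4}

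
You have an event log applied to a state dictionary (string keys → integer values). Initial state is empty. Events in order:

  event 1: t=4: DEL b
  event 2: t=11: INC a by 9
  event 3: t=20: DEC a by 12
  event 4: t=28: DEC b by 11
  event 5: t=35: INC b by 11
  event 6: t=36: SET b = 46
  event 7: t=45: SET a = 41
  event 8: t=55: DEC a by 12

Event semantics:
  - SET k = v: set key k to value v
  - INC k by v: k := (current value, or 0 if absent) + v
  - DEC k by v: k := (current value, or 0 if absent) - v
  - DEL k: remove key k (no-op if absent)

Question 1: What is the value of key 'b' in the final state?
Track key 'b' through all 8 events:
  event 1 (t=4: DEL b): b (absent) -> (absent)
  event 2 (t=11: INC a by 9): b unchanged
  event 3 (t=20: DEC a by 12): b unchanged
  event 4 (t=28: DEC b by 11): b (absent) -> -11
  event 5 (t=35: INC b by 11): b -11 -> 0
  event 6 (t=36: SET b = 46): b 0 -> 46
  event 7 (t=45: SET a = 41): b unchanged
  event 8 (t=55: DEC a by 12): b unchanged
Final: b = 46

Answer: 46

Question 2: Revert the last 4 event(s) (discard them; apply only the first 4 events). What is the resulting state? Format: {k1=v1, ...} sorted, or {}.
Keep first 4 events (discard last 4):
  after event 1 (t=4: DEL b): {}
  after event 2 (t=11: INC a by 9): {a=9}
  after event 3 (t=20: DEC a by 12): {a=-3}
  after event 4 (t=28: DEC b by 11): {a=-3, b=-11}

Answer: {a=-3, b=-11}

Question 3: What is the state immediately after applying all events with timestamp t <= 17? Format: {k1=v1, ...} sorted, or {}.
Answer: {a=9}

Derivation:
Apply events with t <= 17 (2 events):
  after event 1 (t=4: DEL b): {}
  after event 2 (t=11: INC a by 9): {a=9}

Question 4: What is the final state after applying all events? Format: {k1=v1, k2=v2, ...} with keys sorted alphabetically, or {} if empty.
  after event 1 (t=4: DEL b): {}
  after event 2 (t=11: INC a by 9): {a=9}
  after event 3 (t=20: DEC a by 12): {a=-3}
  after event 4 (t=28: DEC b by 11): {a=-3, b=-11}
  after event 5 (t=35: INC b by 11): {a=-3, b=0}
  after event 6 (t=36: SET b = 46): {a=-3, b=46}
  after event 7 (t=45: SET a = 41): {a=41, b=46}
  after event 8 (t=55: DEC a by 12): {a=29, b=46}

Answer: {a=29, b=46}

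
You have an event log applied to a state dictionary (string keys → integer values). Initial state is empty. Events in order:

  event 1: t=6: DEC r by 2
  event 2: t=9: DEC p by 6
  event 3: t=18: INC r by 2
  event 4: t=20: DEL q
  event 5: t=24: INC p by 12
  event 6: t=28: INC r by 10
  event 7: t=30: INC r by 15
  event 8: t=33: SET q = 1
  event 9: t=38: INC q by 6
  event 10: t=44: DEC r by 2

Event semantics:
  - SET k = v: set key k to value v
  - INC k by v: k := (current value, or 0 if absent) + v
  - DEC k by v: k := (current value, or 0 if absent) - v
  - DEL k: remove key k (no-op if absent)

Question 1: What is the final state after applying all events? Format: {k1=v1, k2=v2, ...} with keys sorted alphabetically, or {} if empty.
Answer: {p=6, q=7, r=23}

Derivation:
  after event 1 (t=6: DEC r by 2): {r=-2}
  after event 2 (t=9: DEC p by 6): {p=-6, r=-2}
  after event 3 (t=18: INC r by 2): {p=-6, r=0}
  after event 4 (t=20: DEL q): {p=-6, r=0}
  after event 5 (t=24: INC p by 12): {p=6, r=0}
  after event 6 (t=28: INC r by 10): {p=6, r=10}
  after event 7 (t=30: INC r by 15): {p=6, r=25}
  after event 8 (t=33: SET q = 1): {p=6, q=1, r=25}
  after event 9 (t=38: INC q by 6): {p=6, q=7, r=25}
  after event 10 (t=44: DEC r by 2): {p=6, q=7, r=23}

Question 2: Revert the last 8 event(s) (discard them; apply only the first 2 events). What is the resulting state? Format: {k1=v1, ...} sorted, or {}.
Answer: {p=-6, r=-2}

Derivation:
Keep first 2 events (discard last 8):
  after event 1 (t=6: DEC r by 2): {r=-2}
  after event 2 (t=9: DEC p by 6): {p=-6, r=-2}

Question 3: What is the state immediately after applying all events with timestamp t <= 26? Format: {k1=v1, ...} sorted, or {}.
Apply events with t <= 26 (5 events):
  after event 1 (t=6: DEC r by 2): {r=-2}
  after event 2 (t=9: DEC p by 6): {p=-6, r=-2}
  after event 3 (t=18: INC r by 2): {p=-6, r=0}
  after event 4 (t=20: DEL q): {p=-6, r=0}
  after event 5 (t=24: INC p by 12): {p=6, r=0}

Answer: {p=6, r=0}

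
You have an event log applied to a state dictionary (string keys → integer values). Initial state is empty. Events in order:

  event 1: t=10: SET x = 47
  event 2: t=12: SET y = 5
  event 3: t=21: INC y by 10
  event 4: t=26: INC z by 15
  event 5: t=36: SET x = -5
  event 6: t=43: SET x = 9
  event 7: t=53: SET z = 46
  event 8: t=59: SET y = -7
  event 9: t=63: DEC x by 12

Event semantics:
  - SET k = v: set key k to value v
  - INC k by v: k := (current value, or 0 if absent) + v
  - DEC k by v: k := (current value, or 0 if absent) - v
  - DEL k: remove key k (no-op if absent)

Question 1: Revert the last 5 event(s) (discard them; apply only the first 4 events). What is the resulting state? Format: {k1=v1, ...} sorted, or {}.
Keep first 4 events (discard last 5):
  after event 1 (t=10: SET x = 47): {x=47}
  after event 2 (t=12: SET y = 5): {x=47, y=5}
  after event 3 (t=21: INC y by 10): {x=47, y=15}
  after event 4 (t=26: INC z by 15): {x=47, y=15, z=15}

Answer: {x=47, y=15, z=15}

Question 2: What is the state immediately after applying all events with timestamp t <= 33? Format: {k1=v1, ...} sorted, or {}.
Answer: {x=47, y=15, z=15}

Derivation:
Apply events with t <= 33 (4 events):
  after event 1 (t=10: SET x = 47): {x=47}
  after event 2 (t=12: SET y = 5): {x=47, y=5}
  after event 3 (t=21: INC y by 10): {x=47, y=15}
  after event 4 (t=26: INC z by 15): {x=47, y=15, z=15}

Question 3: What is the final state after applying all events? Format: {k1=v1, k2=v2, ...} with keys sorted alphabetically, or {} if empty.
Answer: {x=-3, y=-7, z=46}

Derivation:
  after event 1 (t=10: SET x = 47): {x=47}
  after event 2 (t=12: SET y = 5): {x=47, y=5}
  after event 3 (t=21: INC y by 10): {x=47, y=15}
  after event 4 (t=26: INC z by 15): {x=47, y=15, z=15}
  after event 5 (t=36: SET x = -5): {x=-5, y=15, z=15}
  after event 6 (t=43: SET x = 9): {x=9, y=15, z=15}
  after event 7 (t=53: SET z = 46): {x=9, y=15, z=46}
  after event 8 (t=59: SET y = -7): {x=9, y=-7, z=46}
  after event 9 (t=63: DEC x by 12): {x=-3, y=-7, z=46}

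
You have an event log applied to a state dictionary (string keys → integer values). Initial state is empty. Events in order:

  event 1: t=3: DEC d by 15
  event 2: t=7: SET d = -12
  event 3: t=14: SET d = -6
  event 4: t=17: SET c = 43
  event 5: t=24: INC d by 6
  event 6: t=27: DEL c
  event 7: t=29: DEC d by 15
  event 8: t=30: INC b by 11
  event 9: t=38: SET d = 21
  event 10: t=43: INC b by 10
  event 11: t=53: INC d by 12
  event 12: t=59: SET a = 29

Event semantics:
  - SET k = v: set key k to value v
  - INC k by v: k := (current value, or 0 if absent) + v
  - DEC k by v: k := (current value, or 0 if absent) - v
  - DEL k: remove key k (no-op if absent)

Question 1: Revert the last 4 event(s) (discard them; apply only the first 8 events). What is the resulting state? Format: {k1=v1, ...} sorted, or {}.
Answer: {b=11, d=-15}

Derivation:
Keep first 8 events (discard last 4):
  after event 1 (t=3: DEC d by 15): {d=-15}
  after event 2 (t=7: SET d = -12): {d=-12}
  after event 3 (t=14: SET d = -6): {d=-6}
  after event 4 (t=17: SET c = 43): {c=43, d=-6}
  after event 5 (t=24: INC d by 6): {c=43, d=0}
  after event 6 (t=27: DEL c): {d=0}
  after event 7 (t=29: DEC d by 15): {d=-15}
  after event 8 (t=30: INC b by 11): {b=11, d=-15}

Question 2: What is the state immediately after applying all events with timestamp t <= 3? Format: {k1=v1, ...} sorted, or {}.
Answer: {d=-15}

Derivation:
Apply events with t <= 3 (1 events):
  after event 1 (t=3: DEC d by 15): {d=-15}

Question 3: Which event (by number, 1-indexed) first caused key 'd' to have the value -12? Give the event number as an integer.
Looking for first event where d becomes -12:
  event 1: d = -15
  event 2: d -15 -> -12  <-- first match

Answer: 2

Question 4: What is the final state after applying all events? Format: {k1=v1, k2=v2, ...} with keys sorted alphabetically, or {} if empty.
Answer: {a=29, b=21, d=33}

Derivation:
  after event 1 (t=3: DEC d by 15): {d=-15}
  after event 2 (t=7: SET d = -12): {d=-12}
  after event 3 (t=14: SET d = -6): {d=-6}
  after event 4 (t=17: SET c = 43): {c=43, d=-6}
  after event 5 (t=24: INC d by 6): {c=43, d=0}
  after event 6 (t=27: DEL c): {d=0}
  after event 7 (t=29: DEC d by 15): {d=-15}
  after event 8 (t=30: INC b by 11): {b=11, d=-15}
  after event 9 (t=38: SET d = 21): {b=11, d=21}
  after event 10 (t=43: INC b by 10): {b=21, d=21}
  after event 11 (t=53: INC d by 12): {b=21, d=33}
  after event 12 (t=59: SET a = 29): {a=29, b=21, d=33}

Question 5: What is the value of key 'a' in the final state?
Track key 'a' through all 12 events:
  event 1 (t=3: DEC d by 15): a unchanged
  event 2 (t=7: SET d = -12): a unchanged
  event 3 (t=14: SET d = -6): a unchanged
  event 4 (t=17: SET c = 43): a unchanged
  event 5 (t=24: INC d by 6): a unchanged
  event 6 (t=27: DEL c): a unchanged
  event 7 (t=29: DEC d by 15): a unchanged
  event 8 (t=30: INC b by 11): a unchanged
  event 9 (t=38: SET d = 21): a unchanged
  event 10 (t=43: INC b by 10): a unchanged
  event 11 (t=53: INC d by 12): a unchanged
  event 12 (t=59: SET a = 29): a (absent) -> 29
Final: a = 29

Answer: 29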